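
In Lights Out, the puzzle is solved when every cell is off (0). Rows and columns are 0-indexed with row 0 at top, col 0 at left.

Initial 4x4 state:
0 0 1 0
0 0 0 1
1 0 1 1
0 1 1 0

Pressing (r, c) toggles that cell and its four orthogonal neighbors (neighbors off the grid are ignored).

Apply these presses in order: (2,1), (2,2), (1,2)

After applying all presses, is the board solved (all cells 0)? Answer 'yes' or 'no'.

Answer: yes

Derivation:
After press 1 at (2,1):
0 0 1 0
0 1 0 1
0 1 0 1
0 0 1 0

After press 2 at (2,2):
0 0 1 0
0 1 1 1
0 0 1 0
0 0 0 0

After press 3 at (1,2):
0 0 0 0
0 0 0 0
0 0 0 0
0 0 0 0

Lights still on: 0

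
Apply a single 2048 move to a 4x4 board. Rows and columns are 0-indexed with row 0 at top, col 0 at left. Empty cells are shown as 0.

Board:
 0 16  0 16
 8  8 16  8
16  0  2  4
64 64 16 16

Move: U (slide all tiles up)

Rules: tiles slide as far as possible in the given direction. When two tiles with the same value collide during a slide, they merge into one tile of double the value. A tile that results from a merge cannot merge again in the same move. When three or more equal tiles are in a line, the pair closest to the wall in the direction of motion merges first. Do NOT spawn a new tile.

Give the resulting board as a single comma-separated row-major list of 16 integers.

Slide up:
col 0: [0, 8, 16, 64] -> [8, 16, 64, 0]
col 1: [16, 8, 0, 64] -> [16, 8, 64, 0]
col 2: [0, 16, 2, 16] -> [16, 2, 16, 0]
col 3: [16, 8, 4, 16] -> [16, 8, 4, 16]

Answer: 8, 16, 16, 16, 16, 8, 2, 8, 64, 64, 16, 4, 0, 0, 0, 16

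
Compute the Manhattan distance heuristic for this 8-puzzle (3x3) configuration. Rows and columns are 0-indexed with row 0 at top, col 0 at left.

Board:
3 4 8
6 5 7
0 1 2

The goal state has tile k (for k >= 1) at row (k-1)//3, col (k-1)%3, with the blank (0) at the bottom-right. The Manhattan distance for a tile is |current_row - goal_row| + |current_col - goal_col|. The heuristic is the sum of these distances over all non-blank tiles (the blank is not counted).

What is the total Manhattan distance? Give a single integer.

Answer: 18

Derivation:
Tile 3: (0,0)->(0,2) = 2
Tile 4: (0,1)->(1,0) = 2
Tile 8: (0,2)->(2,1) = 3
Tile 6: (1,0)->(1,2) = 2
Tile 5: (1,1)->(1,1) = 0
Tile 7: (1,2)->(2,0) = 3
Tile 1: (2,1)->(0,0) = 3
Tile 2: (2,2)->(0,1) = 3
Sum: 2 + 2 + 3 + 2 + 0 + 3 + 3 + 3 = 18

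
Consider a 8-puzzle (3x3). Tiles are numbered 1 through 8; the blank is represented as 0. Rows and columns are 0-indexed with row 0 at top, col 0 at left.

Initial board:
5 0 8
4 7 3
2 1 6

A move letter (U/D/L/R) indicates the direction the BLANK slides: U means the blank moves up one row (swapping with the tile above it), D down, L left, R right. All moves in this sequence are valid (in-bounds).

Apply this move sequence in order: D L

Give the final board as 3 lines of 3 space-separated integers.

Answer: 5 7 8
0 4 3
2 1 6

Derivation:
After move 1 (D):
5 7 8
4 0 3
2 1 6

After move 2 (L):
5 7 8
0 4 3
2 1 6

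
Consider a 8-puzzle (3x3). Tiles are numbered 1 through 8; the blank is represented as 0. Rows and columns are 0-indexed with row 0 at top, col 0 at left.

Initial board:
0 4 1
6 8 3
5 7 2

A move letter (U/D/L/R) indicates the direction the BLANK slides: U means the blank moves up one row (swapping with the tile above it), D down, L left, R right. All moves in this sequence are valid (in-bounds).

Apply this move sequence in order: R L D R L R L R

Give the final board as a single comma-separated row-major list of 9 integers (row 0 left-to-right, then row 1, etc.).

Answer: 6, 4, 1, 8, 0, 3, 5, 7, 2

Derivation:
After move 1 (R):
4 0 1
6 8 3
5 7 2

After move 2 (L):
0 4 1
6 8 3
5 7 2

After move 3 (D):
6 4 1
0 8 3
5 7 2

After move 4 (R):
6 4 1
8 0 3
5 7 2

After move 5 (L):
6 4 1
0 8 3
5 7 2

After move 6 (R):
6 4 1
8 0 3
5 7 2

After move 7 (L):
6 4 1
0 8 3
5 7 2

After move 8 (R):
6 4 1
8 0 3
5 7 2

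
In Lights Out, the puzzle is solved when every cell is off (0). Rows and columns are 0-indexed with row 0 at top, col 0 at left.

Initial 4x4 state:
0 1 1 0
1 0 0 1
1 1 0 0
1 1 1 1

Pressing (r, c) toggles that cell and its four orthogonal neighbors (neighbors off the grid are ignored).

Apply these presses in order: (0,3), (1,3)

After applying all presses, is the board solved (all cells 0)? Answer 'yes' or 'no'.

Answer: no

Derivation:
After press 1 at (0,3):
0 1 0 1
1 0 0 0
1 1 0 0
1 1 1 1

After press 2 at (1,3):
0 1 0 0
1 0 1 1
1 1 0 1
1 1 1 1

Lights still on: 11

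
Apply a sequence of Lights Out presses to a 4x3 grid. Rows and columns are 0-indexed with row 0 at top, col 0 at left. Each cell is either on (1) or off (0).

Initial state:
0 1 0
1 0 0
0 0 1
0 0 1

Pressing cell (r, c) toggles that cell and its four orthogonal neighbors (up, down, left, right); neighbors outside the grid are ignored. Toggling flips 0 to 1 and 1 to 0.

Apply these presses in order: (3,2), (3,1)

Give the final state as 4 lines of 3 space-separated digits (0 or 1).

After press 1 at (3,2):
0 1 0
1 0 0
0 0 0
0 1 0

After press 2 at (3,1):
0 1 0
1 0 0
0 1 0
1 0 1

Answer: 0 1 0
1 0 0
0 1 0
1 0 1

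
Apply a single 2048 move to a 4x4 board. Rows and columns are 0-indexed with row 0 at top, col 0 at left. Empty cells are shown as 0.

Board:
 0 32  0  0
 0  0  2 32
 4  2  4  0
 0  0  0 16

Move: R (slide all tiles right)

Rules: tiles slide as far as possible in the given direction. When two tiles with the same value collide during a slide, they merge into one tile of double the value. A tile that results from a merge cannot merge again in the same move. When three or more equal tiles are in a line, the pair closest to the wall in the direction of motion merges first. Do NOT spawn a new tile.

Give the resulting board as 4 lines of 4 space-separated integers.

Slide right:
row 0: [0, 32, 0, 0] -> [0, 0, 0, 32]
row 1: [0, 0, 2, 32] -> [0, 0, 2, 32]
row 2: [4, 2, 4, 0] -> [0, 4, 2, 4]
row 3: [0, 0, 0, 16] -> [0, 0, 0, 16]

Answer:  0  0  0 32
 0  0  2 32
 0  4  2  4
 0  0  0 16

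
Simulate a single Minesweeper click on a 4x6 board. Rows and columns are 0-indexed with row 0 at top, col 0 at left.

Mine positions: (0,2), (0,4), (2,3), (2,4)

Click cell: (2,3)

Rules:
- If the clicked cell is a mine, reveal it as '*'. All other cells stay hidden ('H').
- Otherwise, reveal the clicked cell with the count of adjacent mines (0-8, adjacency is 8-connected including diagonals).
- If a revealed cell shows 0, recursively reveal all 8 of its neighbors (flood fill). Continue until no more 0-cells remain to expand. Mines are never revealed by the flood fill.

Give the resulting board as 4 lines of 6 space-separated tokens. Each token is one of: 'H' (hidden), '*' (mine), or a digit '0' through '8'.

H H H H H H
H H H H H H
H H H * H H
H H H H H H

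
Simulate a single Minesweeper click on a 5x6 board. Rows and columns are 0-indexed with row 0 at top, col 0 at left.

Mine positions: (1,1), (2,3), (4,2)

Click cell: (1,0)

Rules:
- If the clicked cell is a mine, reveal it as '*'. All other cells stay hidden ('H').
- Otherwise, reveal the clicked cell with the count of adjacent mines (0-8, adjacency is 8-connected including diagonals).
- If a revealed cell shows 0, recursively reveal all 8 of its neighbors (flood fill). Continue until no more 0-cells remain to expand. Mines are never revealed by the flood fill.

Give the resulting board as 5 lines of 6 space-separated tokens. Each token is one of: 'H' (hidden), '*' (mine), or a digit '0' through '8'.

H H H H H H
1 H H H H H
H H H H H H
H H H H H H
H H H H H H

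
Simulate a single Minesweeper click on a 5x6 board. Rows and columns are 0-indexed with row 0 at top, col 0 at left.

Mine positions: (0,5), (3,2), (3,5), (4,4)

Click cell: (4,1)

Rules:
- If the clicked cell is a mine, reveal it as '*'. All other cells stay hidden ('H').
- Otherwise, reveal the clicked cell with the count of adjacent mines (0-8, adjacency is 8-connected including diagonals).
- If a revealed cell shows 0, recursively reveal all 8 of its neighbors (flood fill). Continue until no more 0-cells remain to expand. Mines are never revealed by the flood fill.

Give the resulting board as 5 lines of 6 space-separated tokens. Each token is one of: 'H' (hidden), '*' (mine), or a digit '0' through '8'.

H H H H H H
H H H H H H
H H H H H H
H H H H H H
H 1 H H H H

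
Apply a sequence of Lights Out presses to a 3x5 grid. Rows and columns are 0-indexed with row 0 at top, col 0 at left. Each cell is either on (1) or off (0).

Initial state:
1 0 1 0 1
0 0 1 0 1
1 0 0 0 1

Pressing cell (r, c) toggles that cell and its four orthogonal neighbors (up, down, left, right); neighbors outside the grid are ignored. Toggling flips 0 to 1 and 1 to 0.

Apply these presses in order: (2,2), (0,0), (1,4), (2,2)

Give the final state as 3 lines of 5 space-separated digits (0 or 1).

After press 1 at (2,2):
1 0 1 0 1
0 0 0 0 1
1 1 1 1 1

After press 2 at (0,0):
0 1 1 0 1
1 0 0 0 1
1 1 1 1 1

After press 3 at (1,4):
0 1 1 0 0
1 0 0 1 0
1 1 1 1 0

After press 4 at (2,2):
0 1 1 0 0
1 0 1 1 0
1 0 0 0 0

Answer: 0 1 1 0 0
1 0 1 1 0
1 0 0 0 0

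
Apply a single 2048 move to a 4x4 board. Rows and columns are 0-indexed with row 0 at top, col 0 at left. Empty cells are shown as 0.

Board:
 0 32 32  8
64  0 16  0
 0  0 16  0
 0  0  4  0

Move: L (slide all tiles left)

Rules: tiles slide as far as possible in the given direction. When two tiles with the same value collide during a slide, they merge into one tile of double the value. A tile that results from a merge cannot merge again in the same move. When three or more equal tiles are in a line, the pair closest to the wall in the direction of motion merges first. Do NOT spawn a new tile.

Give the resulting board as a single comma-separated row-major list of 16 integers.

Answer: 64, 8, 0, 0, 64, 16, 0, 0, 16, 0, 0, 0, 4, 0, 0, 0

Derivation:
Slide left:
row 0: [0, 32, 32, 8] -> [64, 8, 0, 0]
row 1: [64, 0, 16, 0] -> [64, 16, 0, 0]
row 2: [0, 0, 16, 0] -> [16, 0, 0, 0]
row 3: [0, 0, 4, 0] -> [4, 0, 0, 0]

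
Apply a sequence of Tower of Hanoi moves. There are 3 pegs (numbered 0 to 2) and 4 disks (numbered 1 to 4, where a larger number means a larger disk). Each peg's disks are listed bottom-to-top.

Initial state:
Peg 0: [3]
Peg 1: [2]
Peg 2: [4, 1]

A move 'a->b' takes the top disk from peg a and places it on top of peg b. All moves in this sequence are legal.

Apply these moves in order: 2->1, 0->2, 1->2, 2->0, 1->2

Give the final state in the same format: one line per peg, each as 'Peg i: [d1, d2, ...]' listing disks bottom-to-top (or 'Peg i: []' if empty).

Answer: Peg 0: [1]
Peg 1: []
Peg 2: [4, 3, 2]

Derivation:
After move 1 (2->1):
Peg 0: [3]
Peg 1: [2, 1]
Peg 2: [4]

After move 2 (0->2):
Peg 0: []
Peg 1: [2, 1]
Peg 2: [4, 3]

After move 3 (1->2):
Peg 0: []
Peg 1: [2]
Peg 2: [4, 3, 1]

After move 4 (2->0):
Peg 0: [1]
Peg 1: [2]
Peg 2: [4, 3]

After move 5 (1->2):
Peg 0: [1]
Peg 1: []
Peg 2: [4, 3, 2]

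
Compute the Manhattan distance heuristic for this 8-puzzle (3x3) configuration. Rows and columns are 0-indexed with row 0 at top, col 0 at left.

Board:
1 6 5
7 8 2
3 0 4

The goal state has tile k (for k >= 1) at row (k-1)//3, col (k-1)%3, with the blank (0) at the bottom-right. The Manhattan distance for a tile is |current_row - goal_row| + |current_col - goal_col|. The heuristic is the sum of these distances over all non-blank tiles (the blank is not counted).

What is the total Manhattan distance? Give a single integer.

Answer: 15

Derivation:
Tile 1: (0,0)->(0,0) = 0
Tile 6: (0,1)->(1,2) = 2
Tile 5: (0,2)->(1,1) = 2
Tile 7: (1,0)->(2,0) = 1
Tile 8: (1,1)->(2,1) = 1
Tile 2: (1,2)->(0,1) = 2
Tile 3: (2,0)->(0,2) = 4
Tile 4: (2,2)->(1,0) = 3
Sum: 0 + 2 + 2 + 1 + 1 + 2 + 4 + 3 = 15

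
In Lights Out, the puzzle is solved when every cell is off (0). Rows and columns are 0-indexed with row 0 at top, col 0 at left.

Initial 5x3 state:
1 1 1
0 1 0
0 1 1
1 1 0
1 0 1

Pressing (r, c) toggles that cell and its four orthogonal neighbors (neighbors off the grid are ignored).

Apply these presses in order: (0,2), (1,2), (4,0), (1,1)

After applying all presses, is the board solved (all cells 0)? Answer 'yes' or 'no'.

Answer: no

Derivation:
After press 1 at (0,2):
1 0 0
0 1 1
0 1 1
1 1 0
1 0 1

After press 2 at (1,2):
1 0 1
0 0 0
0 1 0
1 1 0
1 0 1

After press 3 at (4,0):
1 0 1
0 0 0
0 1 0
0 1 0
0 1 1

After press 4 at (1,1):
1 1 1
1 1 1
0 0 0
0 1 0
0 1 1

Lights still on: 9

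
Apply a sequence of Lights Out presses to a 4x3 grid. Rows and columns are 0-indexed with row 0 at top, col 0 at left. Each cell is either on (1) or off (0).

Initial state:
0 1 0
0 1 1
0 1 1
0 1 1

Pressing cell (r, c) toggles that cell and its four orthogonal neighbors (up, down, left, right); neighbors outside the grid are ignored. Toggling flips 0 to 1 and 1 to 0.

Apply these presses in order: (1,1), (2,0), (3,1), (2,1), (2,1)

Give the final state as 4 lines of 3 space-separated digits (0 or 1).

After press 1 at (1,1):
0 0 0
1 0 0
0 0 1
0 1 1

After press 2 at (2,0):
0 0 0
0 0 0
1 1 1
1 1 1

After press 3 at (3,1):
0 0 0
0 0 0
1 0 1
0 0 0

After press 4 at (2,1):
0 0 0
0 1 0
0 1 0
0 1 0

After press 5 at (2,1):
0 0 0
0 0 0
1 0 1
0 0 0

Answer: 0 0 0
0 0 0
1 0 1
0 0 0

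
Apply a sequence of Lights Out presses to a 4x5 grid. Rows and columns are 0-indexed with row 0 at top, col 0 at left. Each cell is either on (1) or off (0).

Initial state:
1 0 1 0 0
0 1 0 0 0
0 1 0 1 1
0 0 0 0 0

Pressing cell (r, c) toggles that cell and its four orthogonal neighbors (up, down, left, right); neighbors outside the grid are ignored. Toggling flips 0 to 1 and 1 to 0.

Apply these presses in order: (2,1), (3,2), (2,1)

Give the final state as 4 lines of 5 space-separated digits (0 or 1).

After press 1 at (2,1):
1 0 1 0 0
0 0 0 0 0
1 0 1 1 1
0 1 0 0 0

After press 2 at (3,2):
1 0 1 0 0
0 0 0 0 0
1 0 0 1 1
0 0 1 1 0

After press 3 at (2,1):
1 0 1 0 0
0 1 0 0 0
0 1 1 1 1
0 1 1 1 0

Answer: 1 0 1 0 0
0 1 0 0 0
0 1 1 1 1
0 1 1 1 0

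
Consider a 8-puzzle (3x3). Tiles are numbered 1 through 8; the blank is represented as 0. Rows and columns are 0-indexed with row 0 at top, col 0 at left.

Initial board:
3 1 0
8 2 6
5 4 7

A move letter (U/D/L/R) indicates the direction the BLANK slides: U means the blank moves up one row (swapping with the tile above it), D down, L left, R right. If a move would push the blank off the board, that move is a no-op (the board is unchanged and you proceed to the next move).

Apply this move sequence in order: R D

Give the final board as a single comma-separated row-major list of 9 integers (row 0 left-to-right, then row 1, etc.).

Answer: 3, 1, 6, 8, 2, 0, 5, 4, 7

Derivation:
After move 1 (R):
3 1 0
8 2 6
5 4 7

After move 2 (D):
3 1 6
8 2 0
5 4 7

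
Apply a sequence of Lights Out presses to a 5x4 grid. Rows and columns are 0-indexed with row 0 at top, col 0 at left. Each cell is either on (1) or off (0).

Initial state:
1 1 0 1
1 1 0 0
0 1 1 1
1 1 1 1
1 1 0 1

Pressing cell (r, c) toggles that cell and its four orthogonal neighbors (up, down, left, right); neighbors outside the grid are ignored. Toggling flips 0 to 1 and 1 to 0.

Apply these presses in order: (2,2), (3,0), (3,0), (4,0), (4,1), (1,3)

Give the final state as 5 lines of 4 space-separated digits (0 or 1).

After press 1 at (2,2):
1 1 0 1
1 1 1 0
0 0 0 0
1 1 0 1
1 1 0 1

After press 2 at (3,0):
1 1 0 1
1 1 1 0
1 0 0 0
0 0 0 1
0 1 0 1

After press 3 at (3,0):
1 1 0 1
1 1 1 0
0 0 0 0
1 1 0 1
1 1 0 1

After press 4 at (4,0):
1 1 0 1
1 1 1 0
0 0 0 0
0 1 0 1
0 0 0 1

After press 5 at (4,1):
1 1 0 1
1 1 1 0
0 0 0 0
0 0 0 1
1 1 1 1

After press 6 at (1,3):
1 1 0 0
1 1 0 1
0 0 0 1
0 0 0 1
1 1 1 1

Answer: 1 1 0 0
1 1 0 1
0 0 0 1
0 0 0 1
1 1 1 1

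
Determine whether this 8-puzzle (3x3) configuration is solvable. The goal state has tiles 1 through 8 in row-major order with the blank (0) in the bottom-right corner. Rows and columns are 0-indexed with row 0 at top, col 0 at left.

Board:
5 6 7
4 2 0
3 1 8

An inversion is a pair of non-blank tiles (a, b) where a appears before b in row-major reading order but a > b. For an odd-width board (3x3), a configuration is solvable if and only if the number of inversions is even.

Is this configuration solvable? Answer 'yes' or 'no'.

Answer: no

Derivation:
Inversions (pairs i<j in row-major order where tile[i] > tile[j] > 0): 17
17 is odd, so the puzzle is not solvable.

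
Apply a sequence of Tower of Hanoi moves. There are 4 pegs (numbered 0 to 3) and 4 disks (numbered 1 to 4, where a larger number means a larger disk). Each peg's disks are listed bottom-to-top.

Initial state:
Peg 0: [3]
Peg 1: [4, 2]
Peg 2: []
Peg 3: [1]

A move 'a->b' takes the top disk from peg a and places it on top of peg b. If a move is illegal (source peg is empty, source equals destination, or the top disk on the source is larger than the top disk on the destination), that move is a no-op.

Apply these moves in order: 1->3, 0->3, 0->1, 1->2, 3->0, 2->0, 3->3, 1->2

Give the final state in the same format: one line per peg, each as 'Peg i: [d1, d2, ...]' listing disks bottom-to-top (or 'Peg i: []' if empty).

After move 1 (1->3):
Peg 0: [3]
Peg 1: [4, 2]
Peg 2: []
Peg 3: [1]

After move 2 (0->3):
Peg 0: [3]
Peg 1: [4, 2]
Peg 2: []
Peg 3: [1]

After move 3 (0->1):
Peg 0: [3]
Peg 1: [4, 2]
Peg 2: []
Peg 3: [1]

After move 4 (1->2):
Peg 0: [3]
Peg 1: [4]
Peg 2: [2]
Peg 3: [1]

After move 5 (3->0):
Peg 0: [3, 1]
Peg 1: [4]
Peg 2: [2]
Peg 3: []

After move 6 (2->0):
Peg 0: [3, 1]
Peg 1: [4]
Peg 2: [2]
Peg 3: []

After move 7 (3->3):
Peg 0: [3, 1]
Peg 1: [4]
Peg 2: [2]
Peg 3: []

After move 8 (1->2):
Peg 0: [3, 1]
Peg 1: [4]
Peg 2: [2]
Peg 3: []

Answer: Peg 0: [3, 1]
Peg 1: [4]
Peg 2: [2]
Peg 3: []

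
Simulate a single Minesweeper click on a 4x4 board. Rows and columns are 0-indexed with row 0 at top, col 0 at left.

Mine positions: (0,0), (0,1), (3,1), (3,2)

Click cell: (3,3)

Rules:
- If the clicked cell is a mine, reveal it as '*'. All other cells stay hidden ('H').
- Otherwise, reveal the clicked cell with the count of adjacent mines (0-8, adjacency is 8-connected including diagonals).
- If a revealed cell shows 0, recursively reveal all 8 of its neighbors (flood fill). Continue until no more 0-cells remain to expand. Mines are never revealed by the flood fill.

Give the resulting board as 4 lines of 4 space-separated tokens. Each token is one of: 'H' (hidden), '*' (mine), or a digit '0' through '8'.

H H H H
H H H H
H H H H
H H H 1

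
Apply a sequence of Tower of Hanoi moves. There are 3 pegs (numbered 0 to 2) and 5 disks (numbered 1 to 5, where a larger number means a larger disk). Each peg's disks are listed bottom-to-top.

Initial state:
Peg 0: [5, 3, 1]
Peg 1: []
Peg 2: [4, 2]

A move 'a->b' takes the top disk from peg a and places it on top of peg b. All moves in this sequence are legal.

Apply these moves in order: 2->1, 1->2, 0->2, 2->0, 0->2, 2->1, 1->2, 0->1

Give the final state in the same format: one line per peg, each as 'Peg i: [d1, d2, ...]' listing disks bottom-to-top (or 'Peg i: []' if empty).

After move 1 (2->1):
Peg 0: [5, 3, 1]
Peg 1: [2]
Peg 2: [4]

After move 2 (1->2):
Peg 0: [5, 3, 1]
Peg 1: []
Peg 2: [4, 2]

After move 3 (0->2):
Peg 0: [5, 3]
Peg 1: []
Peg 2: [4, 2, 1]

After move 4 (2->0):
Peg 0: [5, 3, 1]
Peg 1: []
Peg 2: [4, 2]

After move 5 (0->2):
Peg 0: [5, 3]
Peg 1: []
Peg 2: [4, 2, 1]

After move 6 (2->1):
Peg 0: [5, 3]
Peg 1: [1]
Peg 2: [4, 2]

After move 7 (1->2):
Peg 0: [5, 3]
Peg 1: []
Peg 2: [4, 2, 1]

After move 8 (0->1):
Peg 0: [5]
Peg 1: [3]
Peg 2: [4, 2, 1]

Answer: Peg 0: [5]
Peg 1: [3]
Peg 2: [4, 2, 1]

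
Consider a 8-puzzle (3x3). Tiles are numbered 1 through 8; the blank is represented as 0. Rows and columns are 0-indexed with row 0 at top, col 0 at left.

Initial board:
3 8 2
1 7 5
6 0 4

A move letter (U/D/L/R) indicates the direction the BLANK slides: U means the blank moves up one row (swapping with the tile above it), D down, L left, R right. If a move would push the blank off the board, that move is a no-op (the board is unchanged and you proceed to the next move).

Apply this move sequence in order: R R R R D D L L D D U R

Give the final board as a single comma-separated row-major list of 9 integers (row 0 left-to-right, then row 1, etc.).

Answer: 3, 8, 2, 7, 0, 5, 1, 6, 4

Derivation:
After move 1 (R):
3 8 2
1 7 5
6 4 0

After move 2 (R):
3 8 2
1 7 5
6 4 0

After move 3 (R):
3 8 2
1 7 5
6 4 0

After move 4 (R):
3 8 2
1 7 5
6 4 0

After move 5 (D):
3 8 2
1 7 5
6 4 0

After move 6 (D):
3 8 2
1 7 5
6 4 0

After move 7 (L):
3 8 2
1 7 5
6 0 4

After move 8 (L):
3 8 2
1 7 5
0 6 4

After move 9 (D):
3 8 2
1 7 5
0 6 4

After move 10 (D):
3 8 2
1 7 5
0 6 4

After move 11 (U):
3 8 2
0 7 5
1 6 4

After move 12 (R):
3 8 2
7 0 5
1 6 4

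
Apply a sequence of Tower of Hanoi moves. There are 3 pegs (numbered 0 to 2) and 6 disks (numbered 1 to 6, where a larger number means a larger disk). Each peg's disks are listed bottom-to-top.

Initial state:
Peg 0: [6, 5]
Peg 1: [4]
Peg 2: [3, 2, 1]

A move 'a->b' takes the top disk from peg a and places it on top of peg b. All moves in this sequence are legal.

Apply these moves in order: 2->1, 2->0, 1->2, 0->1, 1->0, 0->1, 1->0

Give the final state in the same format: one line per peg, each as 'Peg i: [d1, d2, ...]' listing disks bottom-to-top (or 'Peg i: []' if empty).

After move 1 (2->1):
Peg 0: [6, 5]
Peg 1: [4, 1]
Peg 2: [3, 2]

After move 2 (2->0):
Peg 0: [6, 5, 2]
Peg 1: [4, 1]
Peg 2: [3]

After move 3 (1->2):
Peg 0: [6, 5, 2]
Peg 1: [4]
Peg 2: [3, 1]

After move 4 (0->1):
Peg 0: [6, 5]
Peg 1: [4, 2]
Peg 2: [3, 1]

After move 5 (1->0):
Peg 0: [6, 5, 2]
Peg 1: [4]
Peg 2: [3, 1]

After move 6 (0->1):
Peg 0: [6, 5]
Peg 1: [4, 2]
Peg 2: [3, 1]

After move 7 (1->0):
Peg 0: [6, 5, 2]
Peg 1: [4]
Peg 2: [3, 1]

Answer: Peg 0: [6, 5, 2]
Peg 1: [4]
Peg 2: [3, 1]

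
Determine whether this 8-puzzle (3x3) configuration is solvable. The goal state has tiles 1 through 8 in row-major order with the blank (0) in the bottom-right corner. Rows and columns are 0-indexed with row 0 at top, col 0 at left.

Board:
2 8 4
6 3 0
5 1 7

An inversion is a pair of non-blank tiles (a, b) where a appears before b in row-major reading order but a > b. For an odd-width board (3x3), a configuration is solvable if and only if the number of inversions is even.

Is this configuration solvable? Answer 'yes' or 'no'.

Answer: yes

Derivation:
Inversions (pairs i<j in row-major order where tile[i] > tile[j] > 0): 14
14 is even, so the puzzle is solvable.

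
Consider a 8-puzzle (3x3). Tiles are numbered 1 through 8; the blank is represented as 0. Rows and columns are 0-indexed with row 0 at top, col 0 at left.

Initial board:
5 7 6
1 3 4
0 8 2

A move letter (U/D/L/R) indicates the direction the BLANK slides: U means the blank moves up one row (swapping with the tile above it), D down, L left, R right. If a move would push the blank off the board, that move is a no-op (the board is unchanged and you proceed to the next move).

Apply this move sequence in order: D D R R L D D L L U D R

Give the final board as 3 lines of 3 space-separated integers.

Answer: 5 7 6
1 3 4
8 0 2

Derivation:
After move 1 (D):
5 7 6
1 3 4
0 8 2

After move 2 (D):
5 7 6
1 3 4
0 8 2

After move 3 (R):
5 7 6
1 3 4
8 0 2

After move 4 (R):
5 7 6
1 3 4
8 2 0

After move 5 (L):
5 7 6
1 3 4
8 0 2

After move 6 (D):
5 7 6
1 3 4
8 0 2

After move 7 (D):
5 7 6
1 3 4
8 0 2

After move 8 (L):
5 7 6
1 3 4
0 8 2

After move 9 (L):
5 7 6
1 3 4
0 8 2

After move 10 (U):
5 7 6
0 3 4
1 8 2

After move 11 (D):
5 7 6
1 3 4
0 8 2

After move 12 (R):
5 7 6
1 3 4
8 0 2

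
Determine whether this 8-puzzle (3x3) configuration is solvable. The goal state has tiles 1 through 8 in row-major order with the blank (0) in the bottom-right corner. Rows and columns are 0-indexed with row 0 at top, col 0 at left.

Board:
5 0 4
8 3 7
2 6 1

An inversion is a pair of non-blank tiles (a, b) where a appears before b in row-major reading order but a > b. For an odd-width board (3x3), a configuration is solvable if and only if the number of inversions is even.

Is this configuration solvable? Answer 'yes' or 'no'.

Answer: no

Derivation:
Inversions (pairs i<j in row-major order where tile[i] > tile[j] > 0): 19
19 is odd, so the puzzle is not solvable.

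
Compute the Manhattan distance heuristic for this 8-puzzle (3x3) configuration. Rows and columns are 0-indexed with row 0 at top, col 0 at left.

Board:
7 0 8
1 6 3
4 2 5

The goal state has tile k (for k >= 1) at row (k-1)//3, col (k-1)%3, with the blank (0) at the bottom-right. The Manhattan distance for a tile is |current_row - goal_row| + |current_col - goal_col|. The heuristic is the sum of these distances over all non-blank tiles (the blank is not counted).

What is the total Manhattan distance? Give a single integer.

Tile 7: (0,0)->(2,0) = 2
Tile 8: (0,2)->(2,1) = 3
Tile 1: (1,0)->(0,0) = 1
Tile 6: (1,1)->(1,2) = 1
Tile 3: (1,2)->(0,2) = 1
Tile 4: (2,0)->(1,0) = 1
Tile 2: (2,1)->(0,1) = 2
Tile 5: (2,2)->(1,1) = 2
Sum: 2 + 3 + 1 + 1 + 1 + 1 + 2 + 2 = 13

Answer: 13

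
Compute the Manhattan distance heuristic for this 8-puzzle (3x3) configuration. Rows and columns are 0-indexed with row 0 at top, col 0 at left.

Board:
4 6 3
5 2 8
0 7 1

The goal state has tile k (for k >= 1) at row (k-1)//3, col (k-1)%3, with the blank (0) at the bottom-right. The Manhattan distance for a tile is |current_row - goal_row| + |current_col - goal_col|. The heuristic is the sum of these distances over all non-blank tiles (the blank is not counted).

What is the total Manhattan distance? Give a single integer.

Tile 4: (0,0)->(1,0) = 1
Tile 6: (0,1)->(1,2) = 2
Tile 3: (0,2)->(0,2) = 0
Tile 5: (1,0)->(1,1) = 1
Tile 2: (1,1)->(0,1) = 1
Tile 8: (1,2)->(2,1) = 2
Tile 7: (2,1)->(2,0) = 1
Tile 1: (2,2)->(0,0) = 4
Sum: 1 + 2 + 0 + 1 + 1 + 2 + 1 + 4 = 12

Answer: 12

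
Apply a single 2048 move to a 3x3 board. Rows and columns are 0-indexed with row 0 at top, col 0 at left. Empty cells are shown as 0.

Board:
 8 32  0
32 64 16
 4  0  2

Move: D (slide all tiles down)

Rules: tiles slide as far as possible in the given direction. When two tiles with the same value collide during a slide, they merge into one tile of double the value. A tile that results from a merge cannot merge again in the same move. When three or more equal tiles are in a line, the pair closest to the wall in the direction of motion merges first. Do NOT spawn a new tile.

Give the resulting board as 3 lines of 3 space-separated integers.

Answer:  8  0  0
32 32 16
 4 64  2

Derivation:
Slide down:
col 0: [8, 32, 4] -> [8, 32, 4]
col 1: [32, 64, 0] -> [0, 32, 64]
col 2: [0, 16, 2] -> [0, 16, 2]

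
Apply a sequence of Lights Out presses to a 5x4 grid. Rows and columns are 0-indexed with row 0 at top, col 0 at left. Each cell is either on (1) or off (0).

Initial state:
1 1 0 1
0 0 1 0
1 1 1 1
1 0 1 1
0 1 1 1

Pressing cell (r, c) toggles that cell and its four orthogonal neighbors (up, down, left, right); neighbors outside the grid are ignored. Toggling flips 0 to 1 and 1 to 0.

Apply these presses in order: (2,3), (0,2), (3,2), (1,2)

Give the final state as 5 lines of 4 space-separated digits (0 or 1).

After press 1 at (2,3):
1 1 0 1
0 0 1 1
1 1 0 0
1 0 1 0
0 1 1 1

After press 2 at (0,2):
1 0 1 0
0 0 0 1
1 1 0 0
1 0 1 0
0 1 1 1

After press 3 at (3,2):
1 0 1 0
0 0 0 1
1 1 1 0
1 1 0 1
0 1 0 1

After press 4 at (1,2):
1 0 0 0
0 1 1 0
1 1 0 0
1 1 0 1
0 1 0 1

Answer: 1 0 0 0
0 1 1 0
1 1 0 0
1 1 0 1
0 1 0 1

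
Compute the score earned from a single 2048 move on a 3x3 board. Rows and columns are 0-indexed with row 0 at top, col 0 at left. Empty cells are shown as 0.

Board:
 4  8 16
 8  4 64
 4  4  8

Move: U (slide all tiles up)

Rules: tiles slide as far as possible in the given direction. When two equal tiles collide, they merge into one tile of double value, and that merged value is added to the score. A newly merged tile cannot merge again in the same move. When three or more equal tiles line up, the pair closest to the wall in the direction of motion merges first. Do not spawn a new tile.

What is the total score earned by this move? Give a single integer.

Slide up:
col 0: [4, 8, 4] -> [4, 8, 4]  score +0 (running 0)
col 1: [8, 4, 4] -> [8, 8, 0]  score +8 (running 8)
col 2: [16, 64, 8] -> [16, 64, 8]  score +0 (running 8)
Board after move:
 4  8 16
 8  8 64
 4  0  8

Answer: 8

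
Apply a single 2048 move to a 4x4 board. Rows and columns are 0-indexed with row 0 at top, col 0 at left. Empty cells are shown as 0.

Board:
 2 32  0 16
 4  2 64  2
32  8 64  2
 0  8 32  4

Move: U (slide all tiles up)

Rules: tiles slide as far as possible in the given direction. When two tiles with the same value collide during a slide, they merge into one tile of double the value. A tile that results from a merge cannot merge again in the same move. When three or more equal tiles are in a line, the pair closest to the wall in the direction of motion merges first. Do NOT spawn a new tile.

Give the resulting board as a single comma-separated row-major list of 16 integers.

Answer: 2, 32, 128, 16, 4, 2, 32, 4, 32, 16, 0, 4, 0, 0, 0, 0

Derivation:
Slide up:
col 0: [2, 4, 32, 0] -> [2, 4, 32, 0]
col 1: [32, 2, 8, 8] -> [32, 2, 16, 0]
col 2: [0, 64, 64, 32] -> [128, 32, 0, 0]
col 3: [16, 2, 2, 4] -> [16, 4, 4, 0]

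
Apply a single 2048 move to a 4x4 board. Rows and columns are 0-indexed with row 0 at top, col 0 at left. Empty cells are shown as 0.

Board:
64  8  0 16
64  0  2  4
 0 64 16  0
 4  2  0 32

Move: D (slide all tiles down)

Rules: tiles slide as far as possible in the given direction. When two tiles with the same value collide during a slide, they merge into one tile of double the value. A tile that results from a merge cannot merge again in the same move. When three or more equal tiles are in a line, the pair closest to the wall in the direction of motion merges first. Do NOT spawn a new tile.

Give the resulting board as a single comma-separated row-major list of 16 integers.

Slide down:
col 0: [64, 64, 0, 4] -> [0, 0, 128, 4]
col 1: [8, 0, 64, 2] -> [0, 8, 64, 2]
col 2: [0, 2, 16, 0] -> [0, 0, 2, 16]
col 3: [16, 4, 0, 32] -> [0, 16, 4, 32]

Answer: 0, 0, 0, 0, 0, 8, 0, 16, 128, 64, 2, 4, 4, 2, 16, 32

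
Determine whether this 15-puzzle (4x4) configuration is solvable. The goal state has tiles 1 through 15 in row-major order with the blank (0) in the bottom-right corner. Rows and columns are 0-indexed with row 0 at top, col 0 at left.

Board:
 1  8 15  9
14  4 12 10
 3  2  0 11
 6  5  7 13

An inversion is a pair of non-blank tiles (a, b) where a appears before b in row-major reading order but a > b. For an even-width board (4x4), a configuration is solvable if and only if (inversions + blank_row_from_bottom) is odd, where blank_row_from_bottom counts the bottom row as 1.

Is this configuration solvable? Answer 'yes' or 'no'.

Inversions: 53
Blank is in row 2 (0-indexed from top), which is row 2 counting from the bottom (bottom = 1).
53 + 2 = 55, which is odd, so the puzzle is solvable.

Answer: yes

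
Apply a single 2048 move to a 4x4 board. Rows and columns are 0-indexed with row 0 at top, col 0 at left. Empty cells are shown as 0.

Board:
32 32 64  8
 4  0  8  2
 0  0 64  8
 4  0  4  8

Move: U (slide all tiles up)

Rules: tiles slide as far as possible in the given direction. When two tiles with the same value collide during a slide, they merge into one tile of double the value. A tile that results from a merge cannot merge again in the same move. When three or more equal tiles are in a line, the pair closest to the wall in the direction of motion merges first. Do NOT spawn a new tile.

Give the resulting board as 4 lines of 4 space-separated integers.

Answer: 32 32 64  8
 8  0  8  2
 0  0 64 16
 0  0  4  0

Derivation:
Slide up:
col 0: [32, 4, 0, 4] -> [32, 8, 0, 0]
col 1: [32, 0, 0, 0] -> [32, 0, 0, 0]
col 2: [64, 8, 64, 4] -> [64, 8, 64, 4]
col 3: [8, 2, 8, 8] -> [8, 2, 16, 0]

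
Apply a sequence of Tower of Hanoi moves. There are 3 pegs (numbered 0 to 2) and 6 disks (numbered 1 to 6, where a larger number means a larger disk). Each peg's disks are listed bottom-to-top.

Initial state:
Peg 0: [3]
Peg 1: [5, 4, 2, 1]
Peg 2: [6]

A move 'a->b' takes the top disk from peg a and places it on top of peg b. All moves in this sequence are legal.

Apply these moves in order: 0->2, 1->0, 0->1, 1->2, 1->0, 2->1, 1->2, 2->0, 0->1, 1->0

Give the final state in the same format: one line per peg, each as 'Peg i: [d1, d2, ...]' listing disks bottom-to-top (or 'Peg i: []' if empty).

After move 1 (0->2):
Peg 0: []
Peg 1: [5, 4, 2, 1]
Peg 2: [6, 3]

After move 2 (1->0):
Peg 0: [1]
Peg 1: [5, 4, 2]
Peg 2: [6, 3]

After move 3 (0->1):
Peg 0: []
Peg 1: [5, 4, 2, 1]
Peg 2: [6, 3]

After move 4 (1->2):
Peg 0: []
Peg 1: [5, 4, 2]
Peg 2: [6, 3, 1]

After move 5 (1->0):
Peg 0: [2]
Peg 1: [5, 4]
Peg 2: [6, 3, 1]

After move 6 (2->1):
Peg 0: [2]
Peg 1: [5, 4, 1]
Peg 2: [6, 3]

After move 7 (1->2):
Peg 0: [2]
Peg 1: [5, 4]
Peg 2: [6, 3, 1]

After move 8 (2->0):
Peg 0: [2, 1]
Peg 1: [5, 4]
Peg 2: [6, 3]

After move 9 (0->1):
Peg 0: [2]
Peg 1: [5, 4, 1]
Peg 2: [6, 3]

After move 10 (1->0):
Peg 0: [2, 1]
Peg 1: [5, 4]
Peg 2: [6, 3]

Answer: Peg 0: [2, 1]
Peg 1: [5, 4]
Peg 2: [6, 3]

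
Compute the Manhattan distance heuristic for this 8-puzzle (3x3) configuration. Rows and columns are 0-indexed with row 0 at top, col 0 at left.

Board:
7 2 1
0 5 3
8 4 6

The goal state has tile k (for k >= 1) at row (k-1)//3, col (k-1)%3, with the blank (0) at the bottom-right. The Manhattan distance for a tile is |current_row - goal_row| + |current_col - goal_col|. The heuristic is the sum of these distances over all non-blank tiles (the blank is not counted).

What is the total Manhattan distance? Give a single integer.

Answer: 9

Derivation:
Tile 7: (0,0)->(2,0) = 2
Tile 2: (0,1)->(0,1) = 0
Tile 1: (0,2)->(0,0) = 2
Tile 5: (1,1)->(1,1) = 0
Tile 3: (1,2)->(0,2) = 1
Tile 8: (2,0)->(2,1) = 1
Tile 4: (2,1)->(1,0) = 2
Tile 6: (2,2)->(1,2) = 1
Sum: 2 + 0 + 2 + 0 + 1 + 1 + 2 + 1 = 9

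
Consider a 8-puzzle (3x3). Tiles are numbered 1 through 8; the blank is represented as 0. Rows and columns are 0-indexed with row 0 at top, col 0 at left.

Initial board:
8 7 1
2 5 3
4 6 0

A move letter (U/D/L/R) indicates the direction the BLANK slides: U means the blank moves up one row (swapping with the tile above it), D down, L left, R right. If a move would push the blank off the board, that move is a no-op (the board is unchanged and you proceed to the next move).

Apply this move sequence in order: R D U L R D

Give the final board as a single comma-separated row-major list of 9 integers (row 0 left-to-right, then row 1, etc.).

After move 1 (R):
8 7 1
2 5 3
4 6 0

After move 2 (D):
8 7 1
2 5 3
4 6 0

After move 3 (U):
8 7 1
2 5 0
4 6 3

After move 4 (L):
8 7 1
2 0 5
4 6 3

After move 5 (R):
8 7 1
2 5 0
4 6 3

After move 6 (D):
8 7 1
2 5 3
4 6 0

Answer: 8, 7, 1, 2, 5, 3, 4, 6, 0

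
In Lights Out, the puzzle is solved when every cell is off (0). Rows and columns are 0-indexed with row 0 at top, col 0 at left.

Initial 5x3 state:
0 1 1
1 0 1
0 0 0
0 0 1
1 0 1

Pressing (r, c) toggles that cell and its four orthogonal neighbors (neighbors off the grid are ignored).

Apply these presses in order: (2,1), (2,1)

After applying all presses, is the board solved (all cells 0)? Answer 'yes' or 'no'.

After press 1 at (2,1):
0 1 1
1 1 1
1 1 1
0 1 1
1 0 1

After press 2 at (2,1):
0 1 1
1 0 1
0 0 0
0 0 1
1 0 1

Lights still on: 7

Answer: no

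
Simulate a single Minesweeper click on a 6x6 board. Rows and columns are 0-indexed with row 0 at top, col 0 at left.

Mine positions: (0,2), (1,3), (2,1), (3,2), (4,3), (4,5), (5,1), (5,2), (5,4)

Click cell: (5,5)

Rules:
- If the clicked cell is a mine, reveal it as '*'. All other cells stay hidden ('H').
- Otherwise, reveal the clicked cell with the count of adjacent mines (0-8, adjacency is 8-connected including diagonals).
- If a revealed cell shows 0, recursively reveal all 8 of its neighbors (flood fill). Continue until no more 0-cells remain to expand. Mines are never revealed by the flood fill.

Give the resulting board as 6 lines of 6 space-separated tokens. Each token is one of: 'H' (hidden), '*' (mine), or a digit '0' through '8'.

H H H H H H
H H H H H H
H H H H H H
H H H H H H
H H H H H H
H H H H H 2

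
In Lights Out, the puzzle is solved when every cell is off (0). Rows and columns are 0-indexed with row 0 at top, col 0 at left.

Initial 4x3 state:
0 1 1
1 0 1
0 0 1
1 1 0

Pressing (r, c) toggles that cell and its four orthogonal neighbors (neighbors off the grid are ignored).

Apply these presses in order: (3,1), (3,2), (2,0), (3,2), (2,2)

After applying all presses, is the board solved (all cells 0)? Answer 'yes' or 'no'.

Answer: no

Derivation:
After press 1 at (3,1):
0 1 1
1 0 1
0 1 1
0 0 1

After press 2 at (3,2):
0 1 1
1 0 1
0 1 0
0 1 0

After press 3 at (2,0):
0 1 1
0 0 1
1 0 0
1 1 0

After press 4 at (3,2):
0 1 1
0 0 1
1 0 1
1 0 1

After press 5 at (2,2):
0 1 1
0 0 0
1 1 0
1 0 0

Lights still on: 5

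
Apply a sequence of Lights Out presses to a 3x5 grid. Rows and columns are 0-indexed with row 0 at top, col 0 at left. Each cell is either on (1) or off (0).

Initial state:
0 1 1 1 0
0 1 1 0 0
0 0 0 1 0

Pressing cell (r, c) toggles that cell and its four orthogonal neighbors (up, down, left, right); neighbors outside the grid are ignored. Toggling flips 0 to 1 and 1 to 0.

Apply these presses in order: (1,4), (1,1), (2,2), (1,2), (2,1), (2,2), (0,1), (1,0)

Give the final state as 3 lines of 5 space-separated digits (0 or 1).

After press 1 at (1,4):
0 1 1 1 1
0 1 1 1 1
0 0 0 1 1

After press 2 at (1,1):
0 0 1 1 1
1 0 0 1 1
0 1 0 1 1

After press 3 at (2,2):
0 0 1 1 1
1 0 1 1 1
0 0 1 0 1

After press 4 at (1,2):
0 0 0 1 1
1 1 0 0 1
0 0 0 0 1

After press 5 at (2,1):
0 0 0 1 1
1 0 0 0 1
1 1 1 0 1

After press 6 at (2,2):
0 0 0 1 1
1 0 1 0 1
1 0 0 1 1

After press 7 at (0,1):
1 1 1 1 1
1 1 1 0 1
1 0 0 1 1

After press 8 at (1,0):
0 1 1 1 1
0 0 1 0 1
0 0 0 1 1

Answer: 0 1 1 1 1
0 0 1 0 1
0 0 0 1 1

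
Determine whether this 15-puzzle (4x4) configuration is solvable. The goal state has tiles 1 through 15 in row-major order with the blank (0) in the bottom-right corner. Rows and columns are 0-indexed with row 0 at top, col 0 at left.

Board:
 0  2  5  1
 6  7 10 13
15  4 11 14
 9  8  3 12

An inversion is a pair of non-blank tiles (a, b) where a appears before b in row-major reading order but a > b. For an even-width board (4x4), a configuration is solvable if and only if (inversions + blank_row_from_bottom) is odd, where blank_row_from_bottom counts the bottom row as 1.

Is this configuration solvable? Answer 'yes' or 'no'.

Inversions: 36
Blank is in row 0 (0-indexed from top), which is row 4 counting from the bottom (bottom = 1).
36 + 4 = 40, which is even, so the puzzle is not solvable.

Answer: no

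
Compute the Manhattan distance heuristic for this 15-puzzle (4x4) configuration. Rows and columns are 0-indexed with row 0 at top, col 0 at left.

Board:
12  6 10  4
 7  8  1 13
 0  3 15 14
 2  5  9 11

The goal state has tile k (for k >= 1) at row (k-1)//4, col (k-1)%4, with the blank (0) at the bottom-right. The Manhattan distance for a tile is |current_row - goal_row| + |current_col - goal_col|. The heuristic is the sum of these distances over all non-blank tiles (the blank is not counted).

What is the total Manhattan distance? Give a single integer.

Tile 12: (0,0)->(2,3) = 5
Tile 6: (0,1)->(1,1) = 1
Tile 10: (0,2)->(2,1) = 3
Tile 4: (0,3)->(0,3) = 0
Tile 7: (1,0)->(1,2) = 2
Tile 8: (1,1)->(1,3) = 2
Tile 1: (1,2)->(0,0) = 3
Tile 13: (1,3)->(3,0) = 5
Tile 3: (2,1)->(0,2) = 3
Tile 15: (2,2)->(3,2) = 1
Tile 14: (2,3)->(3,1) = 3
Tile 2: (3,0)->(0,1) = 4
Tile 5: (3,1)->(1,0) = 3
Tile 9: (3,2)->(2,0) = 3
Tile 11: (3,3)->(2,2) = 2
Sum: 5 + 1 + 3 + 0 + 2 + 2 + 3 + 5 + 3 + 1 + 3 + 4 + 3 + 3 + 2 = 40

Answer: 40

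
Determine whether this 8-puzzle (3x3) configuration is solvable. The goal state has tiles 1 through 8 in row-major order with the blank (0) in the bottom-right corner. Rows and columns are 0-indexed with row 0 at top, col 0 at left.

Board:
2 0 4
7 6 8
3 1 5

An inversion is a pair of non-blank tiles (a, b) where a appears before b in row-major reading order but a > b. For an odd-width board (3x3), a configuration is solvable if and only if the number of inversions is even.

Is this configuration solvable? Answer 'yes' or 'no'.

Answer: yes

Derivation:
Inversions (pairs i<j in row-major order where tile[i] > tile[j] > 0): 14
14 is even, so the puzzle is solvable.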